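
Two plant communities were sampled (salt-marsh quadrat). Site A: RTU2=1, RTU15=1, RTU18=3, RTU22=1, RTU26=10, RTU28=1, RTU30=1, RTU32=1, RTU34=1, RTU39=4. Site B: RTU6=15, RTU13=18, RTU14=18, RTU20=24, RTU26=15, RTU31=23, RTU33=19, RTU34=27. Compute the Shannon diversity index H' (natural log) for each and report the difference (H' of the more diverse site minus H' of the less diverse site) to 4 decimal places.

0.2085

Site A: N=24, proportions 0.041667, 0.041667, 0.125, 0.041667, 0.416667, 0.041667, 0.041667, 0.041667, 0.041667, 0.166667, giving H' = 1.850268 (working shown to 6 dp, full precision carried).
Site B: N=159, proportions 0.09434, 0.113208, 0.113208, 0.150943, 0.09434, 0.144654, 0.119497, 0.169811, giving H' = 2.058738.
Difference = |1.850268 − 2.058738| = 0.208470, i.e. 0.2085 to 4 decimal places.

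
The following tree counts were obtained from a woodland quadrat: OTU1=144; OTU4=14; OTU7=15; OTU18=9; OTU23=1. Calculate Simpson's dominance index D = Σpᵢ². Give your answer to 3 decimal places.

Total N = 144+14+15+9+1 = 183, so the proportions are 0.78689, 0.0765, 0.08197, 0.04918, 0.00546 (working shown to 5 dp, full precision carried).
D = 0.78689² + 0.0765² + 0.08197² + 0.04918² + 0.00546² = 0.61919 + 0.00585 + 0.00672 + 0.00242 + 0.00003 = 0.63421.
To 3 decimal places, D = 0.634.

0.634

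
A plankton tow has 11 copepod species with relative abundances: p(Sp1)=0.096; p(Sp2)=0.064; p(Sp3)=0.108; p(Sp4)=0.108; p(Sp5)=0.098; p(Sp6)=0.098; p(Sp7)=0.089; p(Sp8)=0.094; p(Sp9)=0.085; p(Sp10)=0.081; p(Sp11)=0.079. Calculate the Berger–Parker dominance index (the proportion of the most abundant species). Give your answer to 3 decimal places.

0.108

The largest proportion is 0.108, i.e. d = 0.108 to 3 decimal places.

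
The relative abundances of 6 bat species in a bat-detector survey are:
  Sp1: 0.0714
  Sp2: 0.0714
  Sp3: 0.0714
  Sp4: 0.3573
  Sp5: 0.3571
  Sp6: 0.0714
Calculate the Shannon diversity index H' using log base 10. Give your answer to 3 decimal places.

0.647

Each pᵢ log₁₀ pᵢ term (working shown to 5 dp, full precision carried): 0.0714×(-1.14630)=-0.08185, 0.0714×(-1.14630)=-0.08185, 0.0714×(-1.14630)=-0.08185, 0.3573×(-0.44697)=-0.15970, 0.3571×(-0.44721)=-0.15970, 0.0714×(-1.14630)=-0.08185.
Sum = -0.64678, so H' = 0.647.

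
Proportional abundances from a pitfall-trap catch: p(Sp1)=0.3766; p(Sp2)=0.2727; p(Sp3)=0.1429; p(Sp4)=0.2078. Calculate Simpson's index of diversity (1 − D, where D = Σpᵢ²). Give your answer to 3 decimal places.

0.720

D = 0.3766² + 0.2727² + 0.1429² + 0.2078² = 0.14183 + 0.07437 + 0.02042 + 0.04318 = 0.27979 (working shown to 5 dp, full precision carried).
So 1 − D = 0.72021, i.e. 0.720 to 3 decimal places.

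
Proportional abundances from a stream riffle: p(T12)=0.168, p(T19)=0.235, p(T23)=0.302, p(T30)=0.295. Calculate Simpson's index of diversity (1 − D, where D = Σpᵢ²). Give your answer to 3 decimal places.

0.738

D = 0.168² + 0.235² + 0.302² + 0.295² = 0.02822 + 0.05522 + 0.09120 + 0.08702 = 0.26168 (working shown to 5 dp, full precision carried).
So 1 − D = 0.73832, i.e. 0.738 to 3 decimal places.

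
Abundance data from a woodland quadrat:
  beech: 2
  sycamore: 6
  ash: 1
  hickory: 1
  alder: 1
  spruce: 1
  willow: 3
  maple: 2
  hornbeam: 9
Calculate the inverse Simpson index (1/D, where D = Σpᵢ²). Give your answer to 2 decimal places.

4.90

Total N = 2+6+1+1+1+1+3+2+9 = 26, so the proportions are 0.076923, 0.230769, 0.038462, 0.038462, 0.038462, 0.038462, 0.115385, 0.076923, 0.346154 (working shown to 6 dp, full precision carried).
D = 0.076923² + 0.230769² + 0.038462² + 0.038462² + 0.038462² + 0.038462² + 0.115385² + 0.076923² + 0.346154² = 0.005917 + 0.053254 + 0.001479 + 0.001479 + 0.001479 + 0.001479 + 0.013314 + 0.005917 + 0.119822 = 0.204142.
So 1/D = 4.8986, i.e. 4.90 to 2 decimal places.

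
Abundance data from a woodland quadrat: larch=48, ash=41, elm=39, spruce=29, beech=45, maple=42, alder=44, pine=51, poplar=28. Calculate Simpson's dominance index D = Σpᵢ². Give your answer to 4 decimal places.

Total N = 48+41+39+29+45+42+44+51+28 = 367, so the proportions are 0.13079, 0.111717, 0.106267, 0.079019, 0.122616, 0.114441, 0.119891, 0.138965, 0.076294 (working shown to 6 dp, full precision carried).
D = 0.13079² + 0.111717² + 0.106267² + 0.079019² + 0.122616² + 0.114441² + 0.119891² + 0.138965² + 0.076294² = 0.017106 + 0.012481 + 0.011293 + 0.006244 + 0.015035 + 0.013097 + 0.014374 + 0.019311 + 0.005821 = 0.114761.
To 4 decimal places, D = 0.1148.

0.1148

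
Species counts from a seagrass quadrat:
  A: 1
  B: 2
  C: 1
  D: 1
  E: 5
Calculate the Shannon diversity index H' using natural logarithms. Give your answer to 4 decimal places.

Total N = 1+2+1+1+5 = 10, so the proportions are 0.1, 0.2, 0.1, 0.1, 0.5 (working shown to 6 dp, full precision carried).
Each pᵢ ln pᵢ term: 0.1×(-2.302585)=-0.230259, 0.2×(-1.609438)=-0.321888, 0.1×(-2.302585)=-0.230259, 0.1×(-2.302585)=-0.230259, 0.5×(-0.693147)=-0.346574.
Sum = -1.359237, so H' = 1.3592.

1.3592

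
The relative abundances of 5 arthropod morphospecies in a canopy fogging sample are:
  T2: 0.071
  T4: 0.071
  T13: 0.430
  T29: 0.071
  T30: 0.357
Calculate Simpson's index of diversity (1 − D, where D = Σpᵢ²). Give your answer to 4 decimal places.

0.6725

D = 0.071² + 0.071² + 0.43² + 0.071² + 0.357² = 0.005041 + 0.005041 + 0.184900 + 0.005041 + 0.127449 = 0.327472 (working shown to 6 dp, full precision carried).
So 1 − D = 0.672528, i.e. 0.6725 to 4 decimal places.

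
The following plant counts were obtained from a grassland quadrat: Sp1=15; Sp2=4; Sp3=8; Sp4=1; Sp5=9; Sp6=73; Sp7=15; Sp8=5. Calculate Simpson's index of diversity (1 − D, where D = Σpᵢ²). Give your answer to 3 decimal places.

Total N = 15+4+8+1+9+73+15+5 = 130, so the proportions are 0.11538, 0.03077, 0.06154, 0.00769, 0.06923, 0.56154, 0.11538, 0.03846 (working shown to 5 dp, full precision carried).
D = 0.11538² + 0.03077² + 0.06154² + 0.00769² + 0.06923² + 0.56154² + 0.11538² + 0.03846² = 0.01331 + 0.00095 + 0.00379 + 0.00006 + 0.00479 + 0.31533 + 0.01331 + 0.00148 = 0.35302.
So 1 − D = 0.64698, i.e. 0.647 to 3 decimal places.

0.647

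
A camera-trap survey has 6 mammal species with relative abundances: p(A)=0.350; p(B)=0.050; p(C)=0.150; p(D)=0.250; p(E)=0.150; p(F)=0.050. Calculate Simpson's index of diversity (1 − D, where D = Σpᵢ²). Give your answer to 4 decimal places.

0.7650

D = 0.35² + 0.05² + 0.15² + 0.25² + 0.15² + 0.05² = 0.122500 + 0.002500 + 0.022500 + 0.062500 + 0.022500 + 0.002500 = 0.235000 (working shown to 6 dp, full precision carried).
So 1 − D = 0.765000, i.e. 0.7650 to 4 decimal places.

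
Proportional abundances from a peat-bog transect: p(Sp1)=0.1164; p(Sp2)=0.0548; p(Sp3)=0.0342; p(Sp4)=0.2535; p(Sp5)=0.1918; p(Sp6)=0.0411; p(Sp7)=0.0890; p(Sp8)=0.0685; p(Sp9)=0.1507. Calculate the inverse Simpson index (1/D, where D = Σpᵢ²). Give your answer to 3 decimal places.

6.419

D = 0.1164² + 0.0548² + 0.0342² + 0.2535² + 0.1918² + 0.0411² + 0.089² + 0.0685² + 0.1507² = 0.0135490 + 0.0030030 + 0.0011696 + 0.0642623 + 0.0367872 + 0.0016892 + 0.0079210 + 0.0046923 + 0.0227105 = 0.1557841 (working shown to 7 dp, full precision carried).
So 1/D = 6.41914, i.e. 6.419 to 3 decimal places.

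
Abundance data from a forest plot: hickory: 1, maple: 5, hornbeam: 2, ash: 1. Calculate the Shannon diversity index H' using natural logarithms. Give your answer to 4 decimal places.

Total N = 1+5+2+1 = 9, so the proportions are 0.111111, 0.555556, 0.222222, 0.111111 (working shown to 6 dp, full precision carried).
Each pᵢ ln pᵢ term: 0.111111×(-2.197225)=-0.244136, 0.555556×(-0.587787)=-0.326548, 0.222222×(-1.504077)=-0.334239, 0.111111×(-2.197225)=-0.244136.
Sum = -1.149060, so H' = 1.1491.

1.1491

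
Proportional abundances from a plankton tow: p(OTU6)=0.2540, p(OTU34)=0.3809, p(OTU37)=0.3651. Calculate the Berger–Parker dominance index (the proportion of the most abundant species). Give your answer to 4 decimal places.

0.3809

The largest proportion is 0.3809, i.e. d = 0.3809 to 4 decimal places.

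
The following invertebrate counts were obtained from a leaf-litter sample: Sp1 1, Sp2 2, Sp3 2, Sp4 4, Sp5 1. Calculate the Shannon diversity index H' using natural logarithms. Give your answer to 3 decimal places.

1.471

Total N = 1+2+2+4+1 = 10, so the proportions are 0.1, 0.2, 0.2, 0.4, 0.1 (working shown to 5 dp, full precision carried).
Each pᵢ ln pᵢ term: 0.1×(-2.30259)=-0.23026, 0.2×(-1.60944)=-0.32189, 0.2×(-1.60944)=-0.32189, 0.4×(-0.91629)=-0.36652, 0.1×(-2.30259)=-0.23026.
Sum = -1.47081, so H' = 1.471.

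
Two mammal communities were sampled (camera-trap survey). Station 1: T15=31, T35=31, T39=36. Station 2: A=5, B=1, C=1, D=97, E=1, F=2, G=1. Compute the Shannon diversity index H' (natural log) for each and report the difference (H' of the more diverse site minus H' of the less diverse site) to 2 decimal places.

Station 1: N=98, proportions 0.31633, 0.31633, 0.36735, giving H' = 1.09605 (working shown to 5 dp, full precision carried).
Station 2: N=108, proportions 0.0463, 0.00926, 0.00926, 0.89815, 0.00926, 0.01852, 0.00926, giving H' = 0.48602.
Difference = |1.09605 − 0.48602| = 0.61003, i.e. 0.61 to 2 decimal places.

0.61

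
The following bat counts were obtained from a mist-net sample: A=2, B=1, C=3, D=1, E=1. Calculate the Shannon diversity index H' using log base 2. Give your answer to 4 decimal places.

Total N = 2+1+3+1+1 = 8, so the proportions are 0.25, 0.125, 0.375, 0.125, 0.125 (working shown to 6 dp, full precision carried).
Each pᵢ log₂ pᵢ term: 0.25×(-2.000000)=-0.500000, 0.125×(-3.000000)=-0.375000, 0.375×(-1.415037)=-0.530639, 0.125×(-3.000000)=-0.375000, 0.125×(-3.000000)=-0.375000.
Sum = -2.155639, so H' = 2.1556.

2.1556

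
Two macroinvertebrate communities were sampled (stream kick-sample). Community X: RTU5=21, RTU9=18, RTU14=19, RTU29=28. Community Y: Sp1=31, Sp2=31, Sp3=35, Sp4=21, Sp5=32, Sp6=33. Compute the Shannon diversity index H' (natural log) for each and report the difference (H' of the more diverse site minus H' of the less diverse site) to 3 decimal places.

0.410

Community X: N=86, proportions 0.244186, 0.2093023, 0.2209302, 0.3255814, giving H' = 1.3705365 (working shown to 7 dp, full precision carried).
Community Y: N=183, proportions 0.1693989, 0.1693989, 0.1912568, 0.1147541, 0.1748634, 0.1803279, giving H' = 1.7801547.
Difference = |1.3705365 − 1.7801547| = 0.4096182, i.e. 0.410 to 3 decimal places.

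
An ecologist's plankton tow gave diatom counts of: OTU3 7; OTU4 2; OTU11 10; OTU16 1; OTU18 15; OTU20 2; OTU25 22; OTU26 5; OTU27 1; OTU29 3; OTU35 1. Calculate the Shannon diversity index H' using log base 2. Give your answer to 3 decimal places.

2.776

Total N = 7+2+10+1+15+2+22+5+1+3+1 = 69, so the proportions are 0.10145, 0.02899, 0.14493, 0.01449, 0.21739, 0.02899, 0.31884, 0.07246, 0.01449, 0.04348, 0.01449 (working shown to 5 dp, full precision carried).
Each pᵢ log₂ pᵢ term: 0.10145×(-3.30117)=-0.33490, 0.02899×(-5.10852)=-0.14807, 0.14493×(-2.78660)=-0.40385, 0.01449×(-6.10852)=-0.08853, 0.21739×(-2.20163)=-0.47862, 0.02899×(-5.10852)=-0.14807, 0.31884×(-1.64909)=-0.52580, 0.07246×(-3.78660)=-0.27439, 0.01449×(-6.10852)=-0.08853, 0.04348×(-4.52356)=-0.19668, 0.01449×(-6.10852)=-0.08853.
Sum = -2.77597, so H' = 2.776.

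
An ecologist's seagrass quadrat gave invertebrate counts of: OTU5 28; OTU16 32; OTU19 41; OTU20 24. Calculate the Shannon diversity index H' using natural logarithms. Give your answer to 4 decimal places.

1.3664

Total N = 28+32+41+24 = 125, so the proportions are 0.224, 0.256, 0.328, 0.192 (working shown to 6 dp, full precision carried).
Each pᵢ ln pᵢ term: 0.224×(-1.496109)=-0.335128, 0.256×(-1.362578)=-0.348820, 0.328×(-1.114742)=-0.365635, 0.192×(-1.650260)=-0.316850.
Sum = -1.366434, so H' = 1.3664.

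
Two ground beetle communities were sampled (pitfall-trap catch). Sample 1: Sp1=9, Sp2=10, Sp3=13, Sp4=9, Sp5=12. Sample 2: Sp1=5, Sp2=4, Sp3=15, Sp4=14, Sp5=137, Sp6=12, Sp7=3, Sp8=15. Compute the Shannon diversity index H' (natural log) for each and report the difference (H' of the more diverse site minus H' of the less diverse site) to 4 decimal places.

0.3672

Sample 1: N=53, proportions 0.169811, 0.188679, 0.245283, 0.169811, 0.226415, giving H' = 1.597856 (working shown to 6 dp, full precision carried).
Sample 2: N=205, proportions 0.02439, 0.019512, 0.073171, 0.068293, 0.668293, 0.058537, 0.014634, 0.073171, giving H' = 1.230655.
Difference = |1.597856 − 1.230655| = 0.367201, i.e. 0.3672 to 4 decimal places.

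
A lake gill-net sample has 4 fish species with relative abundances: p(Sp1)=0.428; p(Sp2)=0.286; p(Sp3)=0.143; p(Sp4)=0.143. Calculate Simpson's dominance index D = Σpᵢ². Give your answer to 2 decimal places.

0.31

D = 0.428² + 0.286² + 0.143² + 0.143² = 0.1832 + 0.0818 + 0.0204 + 0.0204 = 0.3059 (working shown to 4 dp, full precision carried).
To 2 decimal places, D = 0.31.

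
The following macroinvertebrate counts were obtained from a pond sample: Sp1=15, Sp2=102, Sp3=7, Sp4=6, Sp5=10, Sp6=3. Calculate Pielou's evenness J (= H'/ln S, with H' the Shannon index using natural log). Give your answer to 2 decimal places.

0.57

Total N = 15+102+7+6+10+3 = 143, so the proportions are 0.1049, 0.7133, 0.049, 0.042, 0.0699, 0.021 (working shown to 4 dp, full precision carried).
H' = −Σ pᵢ ln pᵢ = −((-0.2365) + (-0.2410) + (-0.1477) + (-0.1331) + (-0.1860) + (-0.0811)) = 1.0254.
With S = 6 species, ln S = 1.7918, so J = 1.0254/1.7918 = 0.5723, i.e. 0.57 to 2 decimal places.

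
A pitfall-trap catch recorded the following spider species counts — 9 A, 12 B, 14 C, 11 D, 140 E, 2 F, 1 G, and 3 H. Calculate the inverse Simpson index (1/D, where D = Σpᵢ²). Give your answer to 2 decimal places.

1.83

Total N = 9+12+14+11+140+2+1+3 = 192, so the proportions are 0.04688, 0.0625, 0.07292, 0.05729, 0.72917, 0.01042, 0.00521, 0.01562 (working shown to 5 dp, full precision carried).
D = 0.04688² + 0.0625² + 0.07292² + 0.05729² + 0.72917² + 0.01042² + 0.00521² + 0.01562² = 0.00220 + 0.00391 + 0.00532 + 0.00328 + 0.53168 + 0.00011 + 0.00003 + 0.00024 = 0.54677.
So 1/D = 1.8289, i.e. 1.83 to 2 decimal places.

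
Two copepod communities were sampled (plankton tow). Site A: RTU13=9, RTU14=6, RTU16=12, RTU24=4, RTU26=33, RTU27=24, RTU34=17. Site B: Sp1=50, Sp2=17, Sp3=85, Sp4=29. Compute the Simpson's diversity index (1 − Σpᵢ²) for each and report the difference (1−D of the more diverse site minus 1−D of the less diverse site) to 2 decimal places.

Site A: N=105, proportions 0.08571, 0.05714, 0.11429, 0.0381, 0.31429, 0.22857, 0.1619, giving 1−D = 0.79764 (working shown to 5 dp, full precision carried).
Site B: N=181, proportions 0.27624, 0.09392, 0.46961, 0.16022, giving 1−D = 0.66866.
Difference = |0.79764 − 0.66866| = 0.12898, i.e. 0.13 to 2 decimal places.

0.13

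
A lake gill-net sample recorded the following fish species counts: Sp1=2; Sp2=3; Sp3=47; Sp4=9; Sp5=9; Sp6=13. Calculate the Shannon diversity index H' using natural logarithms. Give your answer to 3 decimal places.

Total N = 2+3+47+9+9+13 = 83, so the proportions are 0.0241, 0.03614, 0.56627, 0.10843, 0.10843, 0.15663 (working shown to 5 dp, full precision carried).
Each pᵢ ln pᵢ term: 0.0241×(-3.72569)=-0.08978, 0.03614×(-3.32023)=-0.12001, 0.56627×(-0.56869)=-0.32203, 0.10843×(-2.22162)=-0.24090, 0.10843×(-2.22162)=-0.24090, 0.15663×(-1.85389)=-0.29037.
Sum = -1.30398, so H' = 1.304.

1.304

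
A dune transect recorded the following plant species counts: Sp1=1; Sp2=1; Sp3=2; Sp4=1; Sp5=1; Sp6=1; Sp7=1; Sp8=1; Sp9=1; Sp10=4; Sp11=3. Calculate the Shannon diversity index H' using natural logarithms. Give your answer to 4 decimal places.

Total N = 1+1+2+1+1+1+1+1+1+4+3 = 17, so the proportions are 0.058824, 0.058824, 0.117647, 0.058824, 0.058824, 0.058824, 0.058824, 0.058824, 0.058824, 0.235294, 0.176471 (working shown to 6 dp, full precision carried).
Each pᵢ ln pᵢ term: 0.058824×(-2.833213)=-0.166660, 0.058824×(-2.833213)=-0.166660, 0.117647×(-2.140066)=-0.251772, 0.058824×(-2.833213)=-0.166660, 0.058824×(-2.833213)=-0.166660, 0.058824×(-2.833213)=-0.166660, 0.058824×(-2.833213)=-0.166660, 0.058824×(-2.833213)=-0.166660, 0.058824×(-2.833213)=-0.166660, 0.235294×(-1.446919)=-0.340452, 0.176471×(-1.734601)=-0.306106.
Sum = -2.231607, so H' = 2.2316.

2.2316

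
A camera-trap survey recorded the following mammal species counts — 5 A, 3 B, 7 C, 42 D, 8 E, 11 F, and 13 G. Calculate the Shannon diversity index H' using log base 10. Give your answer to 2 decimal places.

0.69

Total N = 5+3+7+42+8+11+13 = 89, so the proportions are 0.0562, 0.0337, 0.0787, 0.4719, 0.0899, 0.1236, 0.1461 (working shown to 4 dp, full precision carried).
Each pᵢ log₁₀ pᵢ term: 0.0562×(-1.2504)=-0.0702, 0.0337×(-1.4723)=-0.0496, 0.0787×(-1.1043)=-0.0869, 0.4719×(-0.3261)=-0.1539, 0.0899×(-1.0463)=-0.0940, 0.1236×(-0.9080)=-0.1122, 0.1461×(-0.8354)=-0.1220.
Sum = -0.6889, so H' = 0.69.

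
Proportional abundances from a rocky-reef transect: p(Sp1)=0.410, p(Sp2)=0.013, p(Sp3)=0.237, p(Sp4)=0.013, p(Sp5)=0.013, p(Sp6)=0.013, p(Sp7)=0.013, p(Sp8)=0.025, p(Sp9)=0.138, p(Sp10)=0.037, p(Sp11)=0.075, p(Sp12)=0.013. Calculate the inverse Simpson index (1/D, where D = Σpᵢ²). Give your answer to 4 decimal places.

3.9691

D = 0.41² + 0.013² + 0.237² + 0.013² + 0.013² + 0.013² + 0.013² + 0.025² + 0.138² + 0.037² + 0.075² + 0.013² = 0.16810000 + 0.00016900 + 0.05616900 + 0.00016900 + 0.00016900 + 0.00016900 + 0.00016900 + 0.00062500 + 0.01904400 + 0.00136900 + 0.00562500 + 0.00016900 = 0.25194600 (working shown to 8 dp, full precision carried).
So 1/D = 3.969104, i.e. 3.9691 to 4 decimal places.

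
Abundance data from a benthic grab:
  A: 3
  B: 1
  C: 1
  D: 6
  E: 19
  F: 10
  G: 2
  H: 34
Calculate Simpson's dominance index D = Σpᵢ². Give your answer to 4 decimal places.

0.2888

Total N = 3+1+1+6+19+10+2+34 = 76, so the proportions are 0.039474, 0.013158, 0.013158, 0.078947, 0.25, 0.131579, 0.026316, 0.447368 (working shown to 6 dp, full precision carried).
D = 0.039474² + 0.013158² + 0.013158² + 0.078947² + 0.25² + 0.131579² + 0.026316² + 0.447368² = 0.001558 + 0.000173 + 0.000173 + 0.006233 + 0.062500 + 0.017313 + 0.000693 + 0.200139 = 0.288781.
To 4 decimal places, D = 0.2888.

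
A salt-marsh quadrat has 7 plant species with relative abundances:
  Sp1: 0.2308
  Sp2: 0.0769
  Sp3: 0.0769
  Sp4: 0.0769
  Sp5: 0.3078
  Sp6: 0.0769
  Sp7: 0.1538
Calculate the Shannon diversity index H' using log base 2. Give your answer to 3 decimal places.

Each pᵢ log₂ pᵢ term (working shown to 5 dp, full precision carried): 0.2308×(-2.11528)=-0.48821, 0.0769×(-3.70087)=-0.28460, 0.0769×(-3.70087)=-0.28460, 0.0769×(-3.70087)=-0.28460, 0.3078×(-1.69993)=-0.52324, 0.0769×(-3.70087)=-0.28460, 0.1538×(-2.70087)=-0.41539.
Sum = -2.56523, so H' = 2.565.

2.565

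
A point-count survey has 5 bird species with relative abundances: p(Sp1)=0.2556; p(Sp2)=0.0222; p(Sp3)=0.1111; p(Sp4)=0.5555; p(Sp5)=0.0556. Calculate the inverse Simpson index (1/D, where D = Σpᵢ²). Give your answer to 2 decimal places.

D = 0.2556² + 0.0222² + 0.1111² + 0.5555² + 0.0556² = 0.06533 + 0.00049 + 0.01234 + 0.30858 + 0.00309 = 0.38984 (working shown to 5 dp, full precision carried).
So 1/D = 2.5652, i.e. 2.57 to 2 decimal places.

2.57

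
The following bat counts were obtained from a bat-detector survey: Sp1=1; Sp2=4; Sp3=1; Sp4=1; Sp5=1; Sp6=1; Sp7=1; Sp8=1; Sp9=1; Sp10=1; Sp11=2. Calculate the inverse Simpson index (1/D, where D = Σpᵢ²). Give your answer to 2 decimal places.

7.76

Total N = 1+4+1+1+1+1+1+1+1+1+2 = 15, so the proportions are 0.066667, 0.266667, 0.066667, 0.066667, 0.066667, 0.066667, 0.066667, 0.066667, 0.066667, 0.066667, 0.133333 (working shown to 6 dp, full precision carried).
D = 0.066667² + 0.266667² + 0.066667² + 0.066667² + 0.066667² + 0.066667² + 0.066667² + 0.066667² + 0.066667² + 0.066667² + 0.133333² = 0.004444 + 0.071111 + 0.004444 + 0.004444 + 0.004444 + 0.004444 + 0.004444 + 0.004444 + 0.004444 + 0.004444 + 0.017778 = 0.128889.
So 1/D = 7.7586, i.e. 7.76 to 2 decimal places.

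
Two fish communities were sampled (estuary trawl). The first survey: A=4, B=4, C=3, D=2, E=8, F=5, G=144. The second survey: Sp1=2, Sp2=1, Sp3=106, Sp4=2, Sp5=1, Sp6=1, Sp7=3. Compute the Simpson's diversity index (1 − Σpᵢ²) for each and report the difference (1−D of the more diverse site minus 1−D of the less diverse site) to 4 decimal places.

The first survey: N=170, proportions 0.023529, 0.023529, 0.017647, 0.011765, 0.047059, 0.029412, 0.847059, giving 1−D = 0.277855 (working shown to 6 dp, full precision carried).
The second survey: N=116, proportions 0.017241, 0.008621, 0.913793, 0.017241, 0.008621, 0.008621, 0.025862, giving 1−D = 0.163496.
Difference = |0.277855 − 0.163496| = 0.114359, i.e. 0.1144 to 4 decimal places.

0.1144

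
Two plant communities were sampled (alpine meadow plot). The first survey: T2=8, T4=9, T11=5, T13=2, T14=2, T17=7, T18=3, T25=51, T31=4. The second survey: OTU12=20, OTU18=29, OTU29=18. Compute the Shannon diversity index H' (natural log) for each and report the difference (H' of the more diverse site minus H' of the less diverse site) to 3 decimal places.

0.465

The first survey: N=91, proportions 0.08791, 0.0989, 0.05495, 0.02198, 0.02198, 0.07692, 0.03297, 0.56044, 0.04396, giving H' = 1.54145 (working shown to 5 dp, full precision carried).
The second survey: N=67, proportions 0.29851, 0.43284, 0.26866, giving H' = 1.07644.
Difference = |1.54145 − 1.07644| = 0.46501, i.e. 0.465 to 3 decimal places.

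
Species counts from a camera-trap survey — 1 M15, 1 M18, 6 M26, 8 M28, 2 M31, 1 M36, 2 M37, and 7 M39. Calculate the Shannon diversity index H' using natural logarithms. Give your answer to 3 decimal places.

1.769

Total N = 1+1+6+8+2+1+2+7 = 28, so the proportions are 0.03571, 0.03571, 0.21429, 0.28571, 0.07143, 0.03571, 0.07143, 0.25 (working shown to 5 dp, full precision carried).
Each pᵢ ln pᵢ term: 0.03571×(-3.33220)=-0.11901, 0.03571×(-3.33220)=-0.11901, 0.21429×(-1.54045)=-0.33010, 0.28571×(-1.25276)=-0.35793, 0.07143×(-2.63906)=-0.18850, 0.03571×(-3.33220)=-0.11901, 0.07143×(-2.63906)=-0.18850, 0.25×(-1.38629)=-0.34657.
Sum = -1.76863, so H' = 1.769.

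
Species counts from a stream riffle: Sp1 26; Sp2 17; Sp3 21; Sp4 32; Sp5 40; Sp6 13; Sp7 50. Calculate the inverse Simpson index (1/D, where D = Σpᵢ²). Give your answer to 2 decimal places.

Total N = 26+17+21+32+40+13+50 = 199, so the proportions are 0.130653, 0.085427, 0.105528, 0.160804, 0.201005, 0.065327, 0.251256 (working shown to 6 dp, full precision carried).
D = 0.130653² + 0.085427² + 0.105528² + 0.160804² + 0.201005² + 0.065327² + 0.251256² = 0.017070 + 0.007298 + 0.011136 + 0.025858 + 0.040403 + 0.004268 + 0.063130 = 0.169162.
So 1/D = 5.9115, i.e. 5.91 to 2 decimal places.

5.91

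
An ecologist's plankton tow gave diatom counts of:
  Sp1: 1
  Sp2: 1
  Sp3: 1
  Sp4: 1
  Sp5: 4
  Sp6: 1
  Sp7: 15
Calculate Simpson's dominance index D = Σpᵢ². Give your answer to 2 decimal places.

Total N = 1+1+1+1+4+1+15 = 24, so the proportions are 0.0417, 0.0417, 0.0417, 0.0417, 0.1667, 0.0417, 0.625 (working shown to 4 dp, full precision carried).
D = 0.0417² + 0.0417² + 0.0417² + 0.0417² + 0.1667² + 0.0417² + 0.625² = 0.0017 + 0.0017 + 0.0017 + 0.0017 + 0.0278 + 0.0017 + 0.3906 = 0.4271.
To 2 decimal places, D = 0.43.

0.43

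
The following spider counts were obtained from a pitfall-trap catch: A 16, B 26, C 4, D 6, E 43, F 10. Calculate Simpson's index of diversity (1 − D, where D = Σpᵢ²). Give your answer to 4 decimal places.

0.7340

Total N = 16+26+4+6+43+10 = 105, so the proportions are 0.152381, 0.247619, 0.038095, 0.057143, 0.409524, 0.095238 (working shown to 6 dp, full precision carried).
D = 0.152381² + 0.247619² + 0.038095² + 0.057143² + 0.409524² + 0.095238² = 0.023220 + 0.061315 + 0.001451 + 0.003265 + 0.167710 + 0.009070 = 0.266032.
So 1 − D = 0.733968, i.e. 0.7340 to 4 decimal places.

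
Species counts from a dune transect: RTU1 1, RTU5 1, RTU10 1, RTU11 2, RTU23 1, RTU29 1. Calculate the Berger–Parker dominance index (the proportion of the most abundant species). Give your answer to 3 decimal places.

0.286

Total N = 1+1+1+2+1+1 = 7, so the proportions are 0.14286, 0.14286, 0.14286, 0.28571, 0.14286, 0.14286 (working shown to 5 dp, full precision carried).
The largest proportion is 0.28571, i.e. d = 0.286 to 3 decimal places.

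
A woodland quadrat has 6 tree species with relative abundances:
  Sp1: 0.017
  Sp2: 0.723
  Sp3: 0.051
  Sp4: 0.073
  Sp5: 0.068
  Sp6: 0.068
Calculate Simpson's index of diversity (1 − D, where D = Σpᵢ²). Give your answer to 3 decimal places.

0.460

D = 0.017² + 0.723² + 0.051² + 0.073² + 0.068² + 0.068² = 0.00029 + 0.52273 + 0.00260 + 0.00533 + 0.00462 + 0.00462 = 0.54020 (working shown to 5 dp, full precision carried).
So 1 − D = 0.45980, i.e. 0.460 to 3 decimal places.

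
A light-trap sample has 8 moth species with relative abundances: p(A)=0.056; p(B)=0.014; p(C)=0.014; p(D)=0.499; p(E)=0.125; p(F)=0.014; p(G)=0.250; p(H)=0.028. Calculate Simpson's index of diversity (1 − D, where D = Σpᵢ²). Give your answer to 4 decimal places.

0.6684

D = 0.056² + 0.014² + 0.014² + 0.499² + 0.125² + 0.014² + 0.25² + 0.028² = 0.003136 + 0.000196 + 0.000196 + 0.249001 + 0.015625 + 0.000196 + 0.062500 + 0.000784 = 0.331634 (working shown to 6 dp, full precision carried).
So 1 − D = 0.668366, i.e. 0.6684 to 4 decimal places.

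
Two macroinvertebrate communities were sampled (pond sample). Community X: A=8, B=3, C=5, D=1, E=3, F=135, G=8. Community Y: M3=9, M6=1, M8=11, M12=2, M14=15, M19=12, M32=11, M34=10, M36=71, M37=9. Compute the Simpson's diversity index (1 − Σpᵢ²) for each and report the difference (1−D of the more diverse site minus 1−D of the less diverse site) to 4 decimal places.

0.4328

Community X: N=163, proportions 0.04908, 0.018405, 0.030675, 0.006135, 0.018405, 0.828221, 0.04908, giving 1−D = 0.307576 (working shown to 6 dp, full precision carried).
Community Y: N=151, proportions 0.059603, 0.006623, 0.072848, 0.013245, 0.099338, 0.07947, 0.072848, 0.066225, 0.470199, 0.059603, giving 1−D = 0.740406.
Difference = |0.307576 − 0.740406| = 0.432830, i.e. 0.4328 to 4 decimal places.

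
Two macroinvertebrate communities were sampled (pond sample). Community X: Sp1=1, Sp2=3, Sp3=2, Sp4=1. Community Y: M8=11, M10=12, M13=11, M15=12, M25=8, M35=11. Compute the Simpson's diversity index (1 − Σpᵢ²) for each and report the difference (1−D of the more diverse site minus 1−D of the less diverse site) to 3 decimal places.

0.137

Community X: N=7, proportions 0.14286, 0.42857, 0.28571, 0.14286, giving 1−D = 0.69388 (working shown to 5 dp, full precision carried).
Community Y: N=65, proportions 0.16923, 0.18462, 0.16923, 0.18462, 0.12308, 0.16923, giving 1−D = 0.83077.
Difference = |0.69388 − 0.83077| = 0.13689, i.e. 0.137 to 3 decimal places.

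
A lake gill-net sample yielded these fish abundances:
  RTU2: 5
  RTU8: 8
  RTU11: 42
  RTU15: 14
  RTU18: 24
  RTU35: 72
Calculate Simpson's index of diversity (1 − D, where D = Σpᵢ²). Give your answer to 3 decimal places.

0.713

Total N = 5+8+42+14+24+72 = 165, so the proportions are 0.0303, 0.04848, 0.25455, 0.08485, 0.14545, 0.43636 (working shown to 5 dp, full precision carried).
D = 0.0303² + 0.04848² + 0.25455² + 0.08485² + 0.14545² + 0.43636² = 0.00092 + 0.00235 + 0.06479 + 0.00720 + 0.02116 + 0.19041 = 0.28683.
So 1 − D = 0.71317, i.e. 0.713 to 3 decimal places.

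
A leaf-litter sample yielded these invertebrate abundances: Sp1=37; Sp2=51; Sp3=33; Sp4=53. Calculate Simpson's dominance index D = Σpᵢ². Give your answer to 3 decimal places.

Total N = 37+51+33+53 = 174, so the proportions are 0.21264, 0.2931, 0.18966, 0.3046 (working shown to 5 dp, full precision carried).
D = 0.21264² + 0.2931² + 0.18966² + 0.3046² = 0.04522 + 0.08591 + 0.03597 + 0.09278 = 0.25988.
To 3 decimal places, D = 0.260.

0.260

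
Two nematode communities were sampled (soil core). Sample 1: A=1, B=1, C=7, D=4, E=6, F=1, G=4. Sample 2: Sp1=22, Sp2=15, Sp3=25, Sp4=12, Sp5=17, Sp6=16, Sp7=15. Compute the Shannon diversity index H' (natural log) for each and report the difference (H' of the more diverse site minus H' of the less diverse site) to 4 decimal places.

0.2178

Sample 1: N=24, proportions 0.041667, 0.041667, 0.291667, 0.166667, 0.25, 0.041667, 0.166667, giving H' = 1.700459 (working shown to 6 dp, full precision carried).
Sample 2: N=122, proportions 0.180328, 0.122951, 0.204918, 0.098361, 0.139344, 0.131148, 0.122951, giving H' = 1.918273.
Difference = |1.700459 − 1.918273| = 0.217814, i.e. 0.2178 to 4 decimal places.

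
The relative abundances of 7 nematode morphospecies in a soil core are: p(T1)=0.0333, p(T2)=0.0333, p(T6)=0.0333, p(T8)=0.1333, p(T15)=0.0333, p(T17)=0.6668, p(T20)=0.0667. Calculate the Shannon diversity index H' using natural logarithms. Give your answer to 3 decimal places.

Each pᵢ ln pᵢ term (working shown to 5 dp, full precision carried): 0.0333×(-3.40220)=-0.11329, 0.0333×(-3.40220)=-0.11329, 0.0333×(-3.40220)=-0.11329, 0.1333×(-2.01515)=-0.26862, 0.0333×(-3.40220)=-0.11329, 0.6668×(-0.40527)=-0.27023, 0.0667×(-2.70755)=-0.18059.
Sum = -1.17262, so H' = 1.173.

1.173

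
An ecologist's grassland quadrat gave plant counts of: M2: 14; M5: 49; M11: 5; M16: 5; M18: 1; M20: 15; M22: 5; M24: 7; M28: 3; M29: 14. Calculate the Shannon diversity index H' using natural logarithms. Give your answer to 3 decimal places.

Total N = 14+49+5+5+1+15+5+7+3+14 = 118, so the proportions are 0.11864, 0.41525, 0.04237, 0.04237, 0.00847, 0.12712, 0.04237, 0.05932, 0.02542, 0.11864 (working shown to 5 dp, full precision carried).
Each pᵢ ln pᵢ term: 0.11864×(-2.13163)=-0.25290, 0.41525×(-0.87886)=-0.36495, 0.04237×(-3.16125)=-0.13395, 0.04237×(-3.16125)=-0.13395, 0.00847×(-4.77068)=-0.04043, 0.12712×(-2.06263)=-0.26220, 0.04237×(-3.16125)=-0.13395, 0.05932×(-2.82477)=-0.16757, 0.02542×(-3.67207)=-0.09336, 0.11864×(-2.13163)=-0.25290.
Sum = -1.83617, so H' = 1.836.

1.836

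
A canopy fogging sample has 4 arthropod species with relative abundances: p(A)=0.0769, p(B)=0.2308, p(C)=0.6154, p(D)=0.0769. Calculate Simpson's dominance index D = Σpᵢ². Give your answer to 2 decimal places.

D = 0.0769² + 0.2308² + 0.6154² + 0.0769² = 0.0059 + 0.0533 + 0.3787 + 0.0059 = 0.4438 (working shown to 4 dp, full precision carried).
To 2 decimal places, D = 0.44.

0.44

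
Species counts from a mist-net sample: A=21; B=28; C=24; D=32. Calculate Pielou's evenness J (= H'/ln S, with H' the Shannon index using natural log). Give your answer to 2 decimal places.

Total N = 21+28+24+32 = 105, so the proportions are 0.2, 0.2667, 0.2286, 0.3048 (working shown to 4 dp, full precision carried).
H' = −Σ pᵢ ln pᵢ = −((-0.3219) + (-0.3525) + (-0.3374) + (-0.3621)) = 1.3738.
With S = 4 species, ln S = 1.3863, so J = 1.3738/1.3863 = 0.9910, i.e. 0.99 to 2 decimal places.

0.99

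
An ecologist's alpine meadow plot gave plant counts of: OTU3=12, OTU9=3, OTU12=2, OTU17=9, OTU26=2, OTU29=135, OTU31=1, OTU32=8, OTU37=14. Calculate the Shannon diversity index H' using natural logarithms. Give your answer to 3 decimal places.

1.078

Total N = 12+3+2+9+2+135+1+8+14 = 186, so the proportions are 0.06452, 0.01613, 0.01075, 0.04839, 0.01075, 0.72581, 0.00538, 0.04301, 0.07527 (working shown to 5 dp, full precision carried).
Each pᵢ ln pᵢ term: 0.06452×(-2.74084)=-0.17683, 0.01613×(-4.12713)=-0.06657, 0.01075×(-4.53260)=-0.04874, 0.04839×(-3.02852)=-0.14654, 0.01075×(-4.53260)=-0.04874, 0.72581×(-0.32047)=-0.23260, 0.00538×(-5.22575)=-0.02810, 0.04301×(-3.14631)=-0.13532, 0.07527×(-2.58669)=-0.19470.
Sum = -1.07813, so H' = 1.078.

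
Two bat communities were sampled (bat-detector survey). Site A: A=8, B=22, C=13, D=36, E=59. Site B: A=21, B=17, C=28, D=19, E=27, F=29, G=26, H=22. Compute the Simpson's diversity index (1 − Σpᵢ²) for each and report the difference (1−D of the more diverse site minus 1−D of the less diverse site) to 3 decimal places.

0.160

Site A: N=138, proportions 0.05797, 0.15942, 0.0942, 0.26087, 0.42754, giving 1−D = 0.71151 (working shown to 5 dp, full precision carried).
Site B: N=189, proportions 0.11111, 0.08995, 0.14815, 0.10053, 0.14286, 0.15344, 0.13757, 0.1164, giving 1−D = 0.87108.
Difference = |0.71151 − 0.87108| = 0.15957, i.e. 0.160 to 3 decimal places.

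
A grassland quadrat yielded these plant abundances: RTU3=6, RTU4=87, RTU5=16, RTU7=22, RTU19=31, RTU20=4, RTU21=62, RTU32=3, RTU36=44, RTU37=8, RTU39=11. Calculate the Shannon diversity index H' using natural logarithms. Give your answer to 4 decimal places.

Total N = 6+87+16+22+31+4+62+3+44+8+11 = 294, so the proportions are 0.020408, 0.295918, 0.054422, 0.07483, 0.105442, 0.013605, 0.210884, 0.010204, 0.14966, 0.027211, 0.037415 (working shown to 6 dp, full precision carried).
Each pᵢ ln pᵢ term: 0.020408×(-3.891820)=-0.079425, 0.295918×(-1.217672)=-0.360331, 0.054422×(-2.910991)=-0.158421, 0.07483×(-2.592537)=-0.193999, 0.105442×(-2.249593)=-0.237202, 0.013605×(-4.297285)=-0.058466, 0.210884×(-1.556445)=-0.328230, 0.010204×(-4.584967)=-0.046785, 0.14966×(-1.899390)=-0.284262, 0.027211×(-3.604138)=-0.098072, 0.037415×(-3.285684)=-0.122934.
Sum = -1.968129, so H' = 1.9681.

1.9681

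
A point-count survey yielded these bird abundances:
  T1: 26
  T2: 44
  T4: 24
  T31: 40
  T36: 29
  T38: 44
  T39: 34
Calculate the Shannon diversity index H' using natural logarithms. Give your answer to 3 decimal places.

Total N = 26+44+24+40+29+44+34 = 241, so the proportions are 0.10788, 0.18257, 0.09959, 0.16598, 0.12033, 0.18257, 0.14108 (working shown to 5 dp, full precision carried).
Each pᵢ ln pᵢ term: 0.10788×(-2.22670)=-0.24022, 0.18257×(-1.70061)=-0.31048, 0.09959×(-2.30674)=-0.22972, 0.16598×(-1.79592)=-0.29808, 0.12033×(-2.11750)=-0.25480, 0.18257×(-1.70061)=-0.31048, 0.14108×(-1.95844)=-0.27629.
Sum = -1.92009, so H' = 1.920.

1.920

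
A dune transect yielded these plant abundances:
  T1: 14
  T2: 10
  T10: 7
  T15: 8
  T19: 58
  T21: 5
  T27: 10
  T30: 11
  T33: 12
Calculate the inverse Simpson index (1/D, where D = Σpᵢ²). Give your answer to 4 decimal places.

4.3779

Total N = 14+10+7+8+58+5+10+11+12 = 135, so the proportions are 0.1037037, 0.07407407, 0.05185185, 0.05925926, 0.42962963, 0.03703704, 0.07407407, 0.08148148, 0.08888889 (working shown to 8 dp, full precision carried).
D = 0.1037037² + 0.07407407² + 0.05185185² + 0.05925926² + 0.42962963² + 0.03703704² + 0.07407407² + 0.08148148² + 0.08888889² = 0.01075446 + 0.00548697 + 0.00268861 + 0.00351166 + 0.18458162 + 0.00137174 + 0.00548697 + 0.00663923 + 0.00790123 = 0.22842250.
So 1/D = 4.377853, i.e. 4.3779 to 4 decimal places.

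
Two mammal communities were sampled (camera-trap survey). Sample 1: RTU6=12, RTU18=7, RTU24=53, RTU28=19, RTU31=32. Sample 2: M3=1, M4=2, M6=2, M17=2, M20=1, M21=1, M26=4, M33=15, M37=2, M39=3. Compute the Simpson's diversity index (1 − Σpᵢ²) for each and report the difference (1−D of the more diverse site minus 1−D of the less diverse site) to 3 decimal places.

Sample 1: N=123, proportions 0.097561, 0.056911, 0.430894, 0.154472, 0.260163, giving 1−D = 0.710027 (working shown to 6 dp, full precision carried).
Sample 2: N=33, proportions 0.030303, 0.060606, 0.060606, 0.060606, 0.030303, 0.030303, 0.121212, 0.454545, 0.060606, 0.090909, giving 1−D = 0.752984.
Difference = |0.710027 − 0.752984| = 0.042957, i.e. 0.043 to 3 decimal places.

0.043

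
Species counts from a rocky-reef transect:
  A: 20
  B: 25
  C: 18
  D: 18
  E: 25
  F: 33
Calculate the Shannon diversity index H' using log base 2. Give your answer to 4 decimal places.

2.5491

Total N = 20+25+18+18+25+33 = 139, so the proportions are 0.143885, 0.179856, 0.129496, 0.129496, 0.179856, 0.23741 (working shown to 6 dp, full precision carried).
Each pᵢ log₂ pᵢ term: 0.143885×(-2.797013)=-0.402448, 0.179856×(-2.475085)=-0.445159, 0.129496×(-2.949016)=-0.381887, 0.129496×(-2.949016)=-0.381887, 0.179856×(-2.475085)=-0.445159, 0.23741×(-2.074547)=-0.492518.
Sum = -2.549059, so H' = 2.5491.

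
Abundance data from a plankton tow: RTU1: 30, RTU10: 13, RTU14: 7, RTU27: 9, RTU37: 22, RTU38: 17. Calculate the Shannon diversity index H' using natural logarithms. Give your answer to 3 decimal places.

1.677

Total N = 30+13+7+9+22+17 = 98, so the proportions are 0.30612, 0.13265, 0.07143, 0.09184, 0.22449, 0.17347 (working shown to 5 dp, full precision carried).
Each pᵢ ln pᵢ term: 0.30612×(-1.18377)=-0.36238, 0.13265×(-2.02002)=-0.26796, 0.07143×(-2.63906)=-0.18850, 0.09184×(-2.38774)=-0.21928, 0.22449×(-1.49393)=-0.33537, 0.17347×(-1.75175)=-0.30388.
Sum = -1.67737, so H' = 1.677.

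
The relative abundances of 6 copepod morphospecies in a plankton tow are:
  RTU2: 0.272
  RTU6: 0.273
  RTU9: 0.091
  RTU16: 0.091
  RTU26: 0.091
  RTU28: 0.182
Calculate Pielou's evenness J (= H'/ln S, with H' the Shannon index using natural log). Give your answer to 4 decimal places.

H' = −Σ pᵢ ln pᵢ = −((-0.354131) + (-0.354431) + (-0.218118) + (-0.218118) + (-0.218118) + (-0.310082)) = 1.672997 (working shown to 6 dp, full precision carried).
With S = 6 species, ln S = 1.791759, so J = 1.672997/1.791759 = 0.933718, i.e. 0.9337 to 4 decimal places.

0.9337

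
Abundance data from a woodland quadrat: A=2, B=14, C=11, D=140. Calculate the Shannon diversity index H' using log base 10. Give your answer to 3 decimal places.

Total N = 2+14+11+140 = 167, so the proportions are 0.01198, 0.08383, 0.06587, 0.83832 (working shown to 5 dp, full precision carried).
Each pᵢ log₁₀ pᵢ term: 0.01198×(-1.92169)=-0.02301, 0.08383×(-1.07659)=-0.09025, 0.06587×(-1.18132)=-0.07781, 0.83832×(-0.07659)=-0.06421.
Sum = -0.25528, so H' = 0.255.

0.255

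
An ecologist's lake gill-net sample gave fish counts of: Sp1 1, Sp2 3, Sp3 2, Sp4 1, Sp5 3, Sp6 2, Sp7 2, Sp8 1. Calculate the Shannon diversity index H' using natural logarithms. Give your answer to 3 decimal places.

Total N = 1+3+2+1+3+2+2+1 = 15, so the proportions are 0.06667, 0.2, 0.13333, 0.06667, 0.2, 0.13333, 0.13333, 0.06667 (working shown to 5 dp, full precision carried).
Each pᵢ ln pᵢ term: 0.06667×(-2.70805)=-0.18054, 0.2×(-1.60944)=-0.32189, 0.13333×(-2.01490)=-0.26865, 0.06667×(-2.70805)=-0.18054, 0.2×(-1.60944)=-0.32189, 0.13333×(-2.01490)=-0.26865, 0.13333×(-2.01490)=-0.26865, 0.06667×(-2.70805)=-0.18054.
Sum = -1.99135, so H' = 1.991.

1.991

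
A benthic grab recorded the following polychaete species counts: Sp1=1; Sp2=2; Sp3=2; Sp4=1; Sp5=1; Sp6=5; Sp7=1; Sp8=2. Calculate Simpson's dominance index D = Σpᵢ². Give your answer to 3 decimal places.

0.182

Total N = 1+2+2+1+1+5+1+2 = 15, so the proportions are 0.06667, 0.13333, 0.13333, 0.06667, 0.06667, 0.33333, 0.06667, 0.13333 (working shown to 5 dp, full precision carried).
D = 0.06667² + 0.13333² + 0.13333² + 0.06667² + 0.06667² + 0.33333² + 0.06667² + 0.13333² = 0.00444 + 0.01778 + 0.01778 + 0.00444 + 0.00444 + 0.11111 + 0.00444 + 0.01778 = 0.18222.
To 3 decimal places, D = 0.182.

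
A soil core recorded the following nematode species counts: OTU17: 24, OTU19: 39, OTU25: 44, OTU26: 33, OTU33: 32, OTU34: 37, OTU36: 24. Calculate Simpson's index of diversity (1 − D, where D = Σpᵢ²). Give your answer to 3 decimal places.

0.851

Total N = 24+39+44+33+32+37+24 = 233, so the proportions are 0.103, 0.16738, 0.18884, 0.14163, 0.13734, 0.1588, 0.103 (working shown to 5 dp, full precision carried).
D = 0.103² + 0.16738² + 0.18884² + 0.14163² + 0.13734² + 0.1588² + 0.103² = 0.01061 + 0.02802 + 0.03566 + 0.02006 + 0.01886 + 0.02522 + 0.01061 = 0.14904.
So 1 − D = 0.85096, i.e. 0.851 to 3 decimal places.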